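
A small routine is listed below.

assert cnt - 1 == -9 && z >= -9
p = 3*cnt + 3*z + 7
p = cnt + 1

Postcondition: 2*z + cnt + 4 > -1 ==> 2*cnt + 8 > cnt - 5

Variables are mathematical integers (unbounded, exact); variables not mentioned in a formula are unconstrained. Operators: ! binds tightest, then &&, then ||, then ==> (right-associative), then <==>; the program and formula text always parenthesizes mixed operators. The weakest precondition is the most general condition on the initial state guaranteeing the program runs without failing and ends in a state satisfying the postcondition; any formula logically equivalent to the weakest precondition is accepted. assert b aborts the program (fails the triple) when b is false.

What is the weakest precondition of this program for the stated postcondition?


Working backward. After the program, the postcondition 2*z + cnt + 4 > -1 ==> 2*cnt + 8 > cnt - 5 must hold; in canonical form it is cnt + 2*z > -5 ==> cnt > -13.
Before p := cnt + 1: cnt + 2*z > -5 ==> cnt > -13
Before p := 3*cnt + 3*z + 7: cnt + 2*z > -5 ==> cnt > -13
Before assert cnt - 1 == -9 && z >= -9: cnt == -8 && z >= -9 && (cnt + 2*z > -5 ==> cnt > -13)
Answer: WP = cnt == -8 && z >= -9 && (cnt + 2*z > -5 ==> cnt > -13)


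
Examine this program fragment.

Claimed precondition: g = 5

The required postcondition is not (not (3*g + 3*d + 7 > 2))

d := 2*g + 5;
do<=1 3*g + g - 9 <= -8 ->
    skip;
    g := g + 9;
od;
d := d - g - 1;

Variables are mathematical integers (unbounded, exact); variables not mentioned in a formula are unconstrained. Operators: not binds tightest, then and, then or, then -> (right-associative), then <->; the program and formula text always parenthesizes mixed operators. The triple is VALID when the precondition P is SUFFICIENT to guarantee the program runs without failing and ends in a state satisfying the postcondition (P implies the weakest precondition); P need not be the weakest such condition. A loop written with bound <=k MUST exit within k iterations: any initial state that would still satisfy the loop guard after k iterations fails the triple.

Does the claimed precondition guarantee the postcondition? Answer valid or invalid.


Working backward. After the program, the postcondition not (not (3*g + 3*d + 7 > 2)) must hold; in canonical form it is 3*d + 3*g > -5.
Before d := d - g - 1: 3*d > -2
Before the loop (bound <=1), unroll the exhaustion recursion (WP_0 = exit-now case; WP_j = one more guarded iteration, up to j = 1):
  WP_0: (not (4*g <= 1)) and 3*d > -2
  WP_1: (4*g <= 1 -> ((not (4*g <= -35)) and 3*d > -2)) and ((not (4*g <= 1)) -> 3*d > -2)
So before the loop: (4*g <= 1 -> ((not (4*g <= -35)) and 3*d > -2)) and ((not (4*g <= 1)) -> 3*d > -2)
Before d := 2*g + 5: (4*g <= 1 -> ((not (4*g <= -35)) and 6*g > -17)) and ((not (4*g <= 1)) -> 6*g > -17)
The weakest precondition is (4*g <= 1 -> ((not (4*g <= -35)) and 6*g > -17)) and ((not (4*g <= 1)) -> 6*g > -17).
Check whether g = 5 implies it.
Every state satisfying the precondition satisfies the weakest precondition: the implication holds.
Answer: valid


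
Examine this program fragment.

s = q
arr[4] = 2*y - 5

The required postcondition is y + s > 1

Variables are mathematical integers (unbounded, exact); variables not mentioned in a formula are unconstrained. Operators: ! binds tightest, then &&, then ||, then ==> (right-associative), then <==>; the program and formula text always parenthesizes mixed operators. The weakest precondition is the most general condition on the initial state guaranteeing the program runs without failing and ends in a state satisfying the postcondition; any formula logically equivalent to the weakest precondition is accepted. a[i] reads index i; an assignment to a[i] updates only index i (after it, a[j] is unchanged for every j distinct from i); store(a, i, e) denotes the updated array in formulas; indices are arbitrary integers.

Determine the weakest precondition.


Working backward. After the program, the postcondition y + s > 1 must hold; in canonical form it is s + y > 1.
Before arr[4] := 2*y - 5: s + y > 1
Before s := q: q + y > 1
Answer: WP = q + y > 1


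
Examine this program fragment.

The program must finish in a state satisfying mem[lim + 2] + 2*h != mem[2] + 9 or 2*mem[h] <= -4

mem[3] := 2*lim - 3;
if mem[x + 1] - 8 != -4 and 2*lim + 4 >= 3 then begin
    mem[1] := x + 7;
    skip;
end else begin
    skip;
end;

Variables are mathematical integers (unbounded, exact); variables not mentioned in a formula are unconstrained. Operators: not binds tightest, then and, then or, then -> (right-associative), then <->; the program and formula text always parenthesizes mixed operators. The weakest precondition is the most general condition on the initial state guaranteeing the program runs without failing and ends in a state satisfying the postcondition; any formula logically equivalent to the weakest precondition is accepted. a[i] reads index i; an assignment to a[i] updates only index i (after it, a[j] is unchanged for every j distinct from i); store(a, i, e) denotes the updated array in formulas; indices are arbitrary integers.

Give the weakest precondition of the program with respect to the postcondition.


Working backward. After the program, mem[lim + 2] + 2*h != mem[2] + 9 or 2*mem[h] <= -4 must hold.
Then branch requires store(mem, 1, x + 7)[lim + 2] + 2*h != mem[2] + 9 or 2*store(mem, 1, x + 7)[h] <= -4; else branch requires mem[lim + 2] + 2*h != mem[2] + 9 or 2*mem[h] <= -4.
Before the if: ((mem[x + 1] != 4 and 2*lim >= -1) -> (store(mem, 1, x + 7)[lim + 2] + 2*h != mem[2] + 9 or 2*store(mem, 1, x + 7)[h] <= -4)) and ((not (mem[x + 1] != 4 and 2*lim >= -1)) -> (mem[lim + 2] + 2*h != mem[2] + 9 or 2*mem[h] <= -4))
Before mem[3] := 2*lim - 3: ((store(mem, 3, 2*lim - 3)[x + 1] != 4 and 2*lim >= -1) -> (store(store(mem, 3, 2*lim - 3), 1, x + 7)[lim + 2] + 2*h != mem[2] + 9 or 2*store(store(mem, 3, 2*lim - 3), 1, x + 7)[h] <= -4)) and ((not (store(mem, 3, 2*lim - 3)[x + 1] != 4 and 2*lim >= -1)) -> (store(mem, 3, 2*lim - 3)[lim + 2] + 2*h != mem[2] + 9 or 2*store(mem, 3, 2*lim - 3)[h] <= -4))
Answer: WP = ((store(mem, 3, 2*lim - 3)[x + 1] != 4 and 2*lim >= -1) -> (store(store(mem, 3, 2*lim - 3), 1, x + 7)[lim + 2] + 2*h != mem[2] + 9 or 2*store(store(mem, 3, 2*lim - 3), 1, x + 7)[h] <= -4)) and ((not (store(mem, 3, 2*lim - 3)[x + 1] != 4 and 2*lim >= -1)) -> (store(mem, 3, 2*lim - 3)[lim + 2] + 2*h != mem[2] + 9 or 2*store(mem, 3, 2*lim - 3)[h] <= -4))


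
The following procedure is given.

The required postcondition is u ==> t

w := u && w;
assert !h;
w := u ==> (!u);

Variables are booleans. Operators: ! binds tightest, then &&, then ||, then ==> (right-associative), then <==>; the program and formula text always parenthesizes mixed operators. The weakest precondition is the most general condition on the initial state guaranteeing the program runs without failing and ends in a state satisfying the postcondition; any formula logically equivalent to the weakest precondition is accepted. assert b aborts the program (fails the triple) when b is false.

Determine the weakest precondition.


Working backward. After the program, u ==> t must hold.
Before w := u ==> (!u): u ==> t
Before assert !h: (!h) && (u ==> t)
Before w := u && w: (!h) && (u ==> t)
Answer: WP = (!h) && (u ==> t)


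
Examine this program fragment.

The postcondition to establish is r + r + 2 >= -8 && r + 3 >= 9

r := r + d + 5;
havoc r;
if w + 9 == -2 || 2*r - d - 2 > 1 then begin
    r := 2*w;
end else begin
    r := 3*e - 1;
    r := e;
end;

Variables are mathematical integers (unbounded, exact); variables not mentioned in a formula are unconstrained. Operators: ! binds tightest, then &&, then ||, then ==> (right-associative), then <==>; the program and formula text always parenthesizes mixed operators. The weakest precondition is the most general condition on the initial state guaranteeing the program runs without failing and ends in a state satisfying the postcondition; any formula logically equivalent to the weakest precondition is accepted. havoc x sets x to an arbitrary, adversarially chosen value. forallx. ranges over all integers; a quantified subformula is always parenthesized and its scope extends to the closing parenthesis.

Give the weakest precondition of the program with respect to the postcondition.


Working backward. After the program, the postcondition r + r + 2 >= -8 && r + 3 >= 9 must hold; in canonical form it is 2*r >= -10 && r >= 6.
Then branch requires 4*w >= -10 && 2*w >= 6; else branch requires 2*e >= -10 && e >= 6.
Before the if: ((w == -11 || 2*r > d + 3) ==> (4*w >= -10 && 2*w >= 6)) && ((!(w == -11 || 2*r > d + 3)) ==> (2*e >= -10 && e >= 6))
Before havoc r: forall r_1. (((w == -11 || 2*r_1 > d + 3) ==> (4*w >= -10 && 2*w >= 6)) && ((!(w == -11 || 2*r_1 > d + 3)) ==> (2*e >= -10 && e >= 6)))
Before r := r + d + 5: forall r_1. (((w == -11 || 2*r_1 > d + 3) ==> (4*w >= -10 && 2*w >= 6)) && ((!(w == -11 || 2*r_1 > d + 3)) ==> (2*e >= -10 && e >= 6)))
Answer: WP = forall r_1. (((w == -11 || 2*r_1 > d + 3) ==> (4*w >= -10 && 2*w >= 6)) && ((!(w == -11 || 2*r_1 > d + 3)) ==> (2*e >= -10 && e >= 6)))


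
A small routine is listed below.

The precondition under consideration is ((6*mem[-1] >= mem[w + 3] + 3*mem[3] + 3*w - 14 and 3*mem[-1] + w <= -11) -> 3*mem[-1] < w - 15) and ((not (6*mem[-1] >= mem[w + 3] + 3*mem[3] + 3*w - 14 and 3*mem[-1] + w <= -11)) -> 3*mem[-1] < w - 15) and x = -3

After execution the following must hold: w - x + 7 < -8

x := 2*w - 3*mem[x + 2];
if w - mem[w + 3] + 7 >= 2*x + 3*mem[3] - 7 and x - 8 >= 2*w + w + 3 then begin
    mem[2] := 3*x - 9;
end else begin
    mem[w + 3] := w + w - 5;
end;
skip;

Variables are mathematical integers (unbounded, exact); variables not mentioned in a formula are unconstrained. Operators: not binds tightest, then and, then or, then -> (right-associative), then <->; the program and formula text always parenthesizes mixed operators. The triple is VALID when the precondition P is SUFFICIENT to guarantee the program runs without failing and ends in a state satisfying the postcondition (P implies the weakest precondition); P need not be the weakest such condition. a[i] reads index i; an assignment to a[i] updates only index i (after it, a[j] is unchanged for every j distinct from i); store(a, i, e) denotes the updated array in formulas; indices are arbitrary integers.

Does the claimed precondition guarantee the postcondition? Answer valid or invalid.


Working backward. After the program, the postcondition w - x + 7 < -8 must hold; in canonical form it is w < x - 15.
Before skip: w < x - 15
Then branch requires w < x - 15; else branch requires w < x - 15.
Before the if: ((w >= mem[w + 3] + 3*mem[3] + 2*x - 14 and x >= 3*w + 11) -> w < x - 15) and ((not (w >= mem[w + 3] + 3*mem[3] + 2*x - 14 and x >= 3*w + 11)) -> w < x - 15)
Before x := 2*w - 3*mem[x + 2]: ((6*mem[x + 2] >= mem[w + 3] + 3*mem[3] + 3*w - 14 and 3*mem[x + 2] + w <= -11) -> 3*mem[x + 2] < w - 15) and ((not (6*mem[x + 2] >= mem[w + 3] + 3*mem[3] + 3*w - 14 and 3*mem[x + 2] + w <= -11)) -> 3*mem[x + 2] < w - 15)
The weakest precondition is ((6*mem[x + 2] >= mem[w + 3] + 3*mem[3] + 3*w - 14 and 3*mem[x + 2] + w <= -11) -> 3*mem[x + 2] < w - 15) and ((not (6*mem[x + 2] >= mem[w + 3] + 3*mem[3] + 3*w - 14 and 3*mem[x + 2] + w <= -11)) -> 3*mem[x + 2] < w - 15).
Check whether ((6*mem[-1] >= mem[w + 3] + 3*mem[3] + 3*w - 14 and 3*mem[-1] + w <= -11) -> 3*mem[-1] < w - 15) and ((not (6*mem[-1] >= mem[w + 3] + 3*mem[3] + 3*w - 14 and 3*mem[-1] + w <= -11)) -> 3*mem[-1] < w - 15) and x = -3 implies it.
Every state satisfying the precondition satisfies the weakest precondition: the implication holds.
Answer: valid


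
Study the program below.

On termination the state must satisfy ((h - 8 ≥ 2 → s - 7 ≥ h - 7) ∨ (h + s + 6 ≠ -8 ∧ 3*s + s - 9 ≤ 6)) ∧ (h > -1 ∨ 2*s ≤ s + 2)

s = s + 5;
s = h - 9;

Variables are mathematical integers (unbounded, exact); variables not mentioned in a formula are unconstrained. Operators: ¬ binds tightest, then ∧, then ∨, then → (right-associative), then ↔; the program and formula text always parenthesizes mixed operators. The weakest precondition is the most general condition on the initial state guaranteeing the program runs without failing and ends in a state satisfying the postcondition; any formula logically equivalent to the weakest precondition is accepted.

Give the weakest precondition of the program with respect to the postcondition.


Working backward. After the program, the postcondition ((h - 8 ≥ 2 → s - 7 ≥ h - 7) ∨ (h + s + 6 ≠ -8 ∧ 3*s + s - 9 ≤ 6)) ∧ (h > -1 ∨ 2*s ≤ s + 2) must hold; in canonical form it is ((h ≥ 10 → s ≥ h) ∨ (h + s ≠ -14 ∧ 4*s ≤ 15)) ∧ (h > -1 ∨ s ≤ 2).
Before s := h - 9: ((¬(h ≥ 10)) ∨ (2*h ≠ -5 ∧ 4*h ≤ 51)) ∧ (h > -1 ∨ h ≤ 11)
Before s := s + 5: ((¬(h ≥ 10)) ∨ (2*h ≠ -5 ∧ 4*h ≤ 51)) ∧ (h > -1 ∨ h ≤ 11)
Answer: WP = ((¬(h ≥ 10)) ∨ (2*h ≠ -5 ∧ 4*h ≤ 51)) ∧ (h > -1 ∨ h ≤ 11)


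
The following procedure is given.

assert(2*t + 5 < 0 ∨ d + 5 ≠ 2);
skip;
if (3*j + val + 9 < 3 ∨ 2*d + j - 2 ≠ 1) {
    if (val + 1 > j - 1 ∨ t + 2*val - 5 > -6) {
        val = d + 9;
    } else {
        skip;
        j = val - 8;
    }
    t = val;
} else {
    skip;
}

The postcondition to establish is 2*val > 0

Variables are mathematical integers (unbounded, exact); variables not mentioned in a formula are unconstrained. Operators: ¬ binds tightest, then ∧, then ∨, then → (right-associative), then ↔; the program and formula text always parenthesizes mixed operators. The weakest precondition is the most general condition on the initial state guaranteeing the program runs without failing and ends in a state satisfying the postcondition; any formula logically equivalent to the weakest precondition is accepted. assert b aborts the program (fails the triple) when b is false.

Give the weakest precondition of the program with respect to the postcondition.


Working backward. After the program, 2*val > 0 must hold.
Then branch requires ((val > j - 2 ∨ t + 2*val > -1) → 2*d > -18) ∧ ((¬(val > j - 2 ∨ t + 2*val > -1)) → 2*val > 0); else branch requires 2*val > 0.
Before the if: ((3*j + val < -6 ∨ 2*d + j ≠ 3) → (((val > j - 2 ∨ t + 2*val > -1) → 2*d > -18) ∧ ((¬(val > j - 2 ∨ t + 2*val > -1)) → 2*val > 0))) ∧ ((¬(3*j + val < -6 ∨ 2*d + j ≠ 3)) → 2*val > 0)
Before skip: ((3*j + val < -6 ∨ 2*d + j ≠ 3) → (((val > j - 2 ∨ t + 2*val > -1) → 2*d > -18) ∧ ((¬(val > j - 2 ∨ t + 2*val > -1)) → 2*val > 0))) ∧ ((¬(3*j + val < -6 ∨ 2*d + j ≠ 3)) → 2*val > 0)
Before assert 2*t + 5 < 0 ∨ d + 5 ≠ 2: (2*t < -5 ∨ d ≠ -3) ∧ ((3*j + val < -6 ∨ 2*d + j ≠ 3) → (((val > j - 2 ∨ t + 2*val > -1) → 2*d > -18) ∧ ((¬(val > j - 2 ∨ t + 2*val > -1)) → 2*val > 0))) ∧ ((¬(3*j + val < -6 ∨ 2*d + j ≠ 3)) → 2*val > 0)
Answer: WP = (2*t < -5 ∨ d ≠ -3) ∧ ((3*j + val < -6 ∨ 2*d + j ≠ 3) → (((val > j - 2 ∨ t + 2*val > -1) → 2*d > -18) ∧ ((¬(val > j - 2 ∨ t + 2*val > -1)) → 2*val > 0))) ∧ ((¬(3*j + val < -6 ∨ 2*d + j ≠ 3)) → 2*val > 0)


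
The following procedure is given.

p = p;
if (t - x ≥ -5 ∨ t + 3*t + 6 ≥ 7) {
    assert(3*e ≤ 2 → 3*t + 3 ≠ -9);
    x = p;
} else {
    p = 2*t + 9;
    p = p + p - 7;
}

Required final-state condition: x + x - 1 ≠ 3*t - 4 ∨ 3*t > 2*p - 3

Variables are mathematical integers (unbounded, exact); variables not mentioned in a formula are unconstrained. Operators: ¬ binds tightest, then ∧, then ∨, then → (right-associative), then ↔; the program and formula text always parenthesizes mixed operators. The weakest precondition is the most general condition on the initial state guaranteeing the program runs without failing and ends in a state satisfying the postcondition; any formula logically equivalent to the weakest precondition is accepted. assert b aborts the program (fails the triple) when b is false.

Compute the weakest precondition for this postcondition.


Working backward. After the program, the postcondition x + x - 1 ≠ 3*t - 4 ∨ 3*t > 2*p - 3 must hold; in canonical form it is 2*x ≠ 3*t - 3 ∨ 3*t > 2*p - 3.
Then branch requires (3*e ≤ 2 → 3*t ≠ -12) ∧ (2*p ≠ 3*t - 3 ∨ 3*t > 2*p - 3); else branch requires 2*x ≠ 3*t - 3 ∨ 5*t < -19.
Before the if: ((t ≥ x - 5 ∨ 4*t ≥ 1) → ((3*e ≤ 2 → 3*t ≠ -12) ∧ (2*p ≠ 3*t - 3 ∨ 3*t > 2*p - 3))) ∧ ((¬(t ≥ x - 5 ∨ 4*t ≥ 1)) → (2*x ≠ 3*t - 3 ∨ 5*t < -19))
Before p := p: ((t ≥ x - 5 ∨ 4*t ≥ 1) → ((3*e ≤ 2 → 3*t ≠ -12) ∧ (2*p ≠ 3*t - 3 ∨ 3*t > 2*p - 3))) ∧ ((¬(t ≥ x - 5 ∨ 4*t ≥ 1)) → (2*x ≠ 3*t - 3 ∨ 5*t < -19))
Answer: WP = ((t ≥ x - 5 ∨ 4*t ≥ 1) → ((3*e ≤ 2 → 3*t ≠ -12) ∧ (2*p ≠ 3*t - 3 ∨ 3*t > 2*p - 3))) ∧ ((¬(t ≥ x - 5 ∨ 4*t ≥ 1)) → (2*x ≠ 3*t - 3 ∨ 5*t < -19))


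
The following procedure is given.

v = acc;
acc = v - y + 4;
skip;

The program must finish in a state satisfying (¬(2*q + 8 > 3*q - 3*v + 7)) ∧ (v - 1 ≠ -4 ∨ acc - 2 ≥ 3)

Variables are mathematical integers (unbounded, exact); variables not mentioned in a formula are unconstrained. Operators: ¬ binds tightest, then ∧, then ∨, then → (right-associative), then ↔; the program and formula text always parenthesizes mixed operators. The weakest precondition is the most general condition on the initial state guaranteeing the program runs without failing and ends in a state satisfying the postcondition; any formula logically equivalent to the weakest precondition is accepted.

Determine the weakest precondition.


Working backward. After the program, the postcondition (¬(2*q + 8 > 3*q - 3*v + 7)) ∧ (v - 1 ≠ -4 ∨ acc - 2 ≥ 3) must hold; in canonical form it is (¬(3*v > q - 1)) ∧ (v ≠ -3 ∨ acc ≥ 5).
Before skip: (¬(3*v > q - 1)) ∧ (v ≠ -3 ∨ acc ≥ 5)
Before acc := v - y + 4: (¬(3*v > q - 1)) ∧ (v ≠ -3 ∨ v ≥ y + 1)
Before v := acc: (¬(3*acc > q - 1)) ∧ (acc ≠ -3 ∨ acc ≥ y + 1)
Answer: WP = (¬(3*acc > q - 1)) ∧ (acc ≠ -3 ∨ acc ≥ y + 1)


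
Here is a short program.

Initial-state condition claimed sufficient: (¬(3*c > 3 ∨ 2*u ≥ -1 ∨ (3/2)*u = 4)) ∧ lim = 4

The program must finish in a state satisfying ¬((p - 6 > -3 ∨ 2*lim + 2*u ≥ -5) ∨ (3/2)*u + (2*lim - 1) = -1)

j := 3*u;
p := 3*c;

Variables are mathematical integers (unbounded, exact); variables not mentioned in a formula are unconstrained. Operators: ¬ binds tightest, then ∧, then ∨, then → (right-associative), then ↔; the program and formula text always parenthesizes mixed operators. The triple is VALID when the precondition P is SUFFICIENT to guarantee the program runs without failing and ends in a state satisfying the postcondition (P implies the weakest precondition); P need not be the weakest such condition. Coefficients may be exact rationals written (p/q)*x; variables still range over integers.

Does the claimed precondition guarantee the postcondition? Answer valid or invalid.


Working backward. After the program, the postcondition ¬((p - 6 > -3 ∨ 2*lim + 2*u ≥ -5) ∨ (3/2)*u + (2*lim - 1) = -1) must hold; in canonical form it is ¬(p > 3 ∨ 2*lim + 2*u ≥ -5 ∨ 2*lim + (3/2)*u = 0).
Before p := 3*c: ¬(3*c > 3 ∨ 2*lim + 2*u ≥ -5 ∨ 2*lim + (3/2)*u = 0)
Before j := 3*u: ¬(3*c > 3 ∨ 2*lim + 2*u ≥ -5 ∨ 2*lim + (3/2)*u = 0)
The weakest precondition is ¬(3*c > 3 ∨ 2*lim + 2*u ≥ -5 ∨ 2*lim + (3/2)*u = 0).
Check whether (¬(3*c > 3 ∨ 2*u ≥ -1 ∨ (3/2)*u = 4)) ∧ lim = 4 implies it.
Countermodel: at the initial state c = 1, lim = 4, u = -6, the precondition holds but the weakest precondition fails.
Answer: invalid


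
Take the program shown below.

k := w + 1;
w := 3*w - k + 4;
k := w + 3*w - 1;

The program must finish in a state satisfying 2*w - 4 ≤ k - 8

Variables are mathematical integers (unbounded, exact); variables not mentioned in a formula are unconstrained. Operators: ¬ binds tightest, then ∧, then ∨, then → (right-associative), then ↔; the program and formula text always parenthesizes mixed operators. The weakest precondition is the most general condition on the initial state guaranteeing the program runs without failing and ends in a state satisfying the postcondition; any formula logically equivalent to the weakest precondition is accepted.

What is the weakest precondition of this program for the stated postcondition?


Working backward. After the program, the postcondition 2*w - 4 ≤ k - 8 must hold; in canonical form it is 2*w ≤ k - 4.
Before k := w + 3*w - 1: 2*w ≥ 5
Before w := 3*w - k + 4: 6*w ≥ 2*k - 3
Before k := w + 1: 4*w ≥ -1
Answer: WP = 4*w ≥ -1


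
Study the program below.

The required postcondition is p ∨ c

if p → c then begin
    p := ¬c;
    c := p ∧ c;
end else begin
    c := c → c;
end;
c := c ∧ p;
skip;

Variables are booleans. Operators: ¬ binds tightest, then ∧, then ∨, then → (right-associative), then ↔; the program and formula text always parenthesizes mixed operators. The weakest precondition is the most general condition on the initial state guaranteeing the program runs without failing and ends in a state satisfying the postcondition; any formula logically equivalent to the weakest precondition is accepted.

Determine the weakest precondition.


Working backward. After the program, p ∨ c must hold.
Before skip: p ∨ c
Before c := c ∧ p: p ∨ (c ∧ p)
Then branch requires ¬c; else branch requires p.
Before the if: ((p → c) → (¬c)) ∧ ((¬(p → c)) → p)
Answer: WP = ((p → c) → (¬c)) ∧ ((¬(p → c)) → p)


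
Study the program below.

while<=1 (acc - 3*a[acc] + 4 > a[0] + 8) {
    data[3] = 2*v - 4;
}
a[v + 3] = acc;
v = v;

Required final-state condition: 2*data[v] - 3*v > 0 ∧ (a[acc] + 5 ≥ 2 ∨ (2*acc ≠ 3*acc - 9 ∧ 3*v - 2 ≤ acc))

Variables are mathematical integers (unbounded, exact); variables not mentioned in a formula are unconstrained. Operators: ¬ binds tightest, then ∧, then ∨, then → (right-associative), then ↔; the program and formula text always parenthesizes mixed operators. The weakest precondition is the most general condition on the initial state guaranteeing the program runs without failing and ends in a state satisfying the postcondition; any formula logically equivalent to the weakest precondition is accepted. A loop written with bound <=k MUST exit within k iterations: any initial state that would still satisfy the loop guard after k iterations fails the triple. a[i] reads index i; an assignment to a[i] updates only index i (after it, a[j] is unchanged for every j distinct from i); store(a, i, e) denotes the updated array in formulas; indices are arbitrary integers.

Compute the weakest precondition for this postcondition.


Working backward. After the program, the postcondition 2*data[v] - 3*v > 0 ∧ (a[acc] + 5 ≥ 2 ∨ (2*acc ≠ 3*acc - 9 ∧ 3*v - 2 ≤ acc)) must hold; in canonical form it is 2*data[v] > 3*v ∧ (a[acc] ≥ -3 ∨ (acc ≠ 9 ∧ 3*v ≤ acc + 2)).
Before v := v: 2*data[v] > 3*v ∧ (a[acc] ≥ -3 ∨ (acc ≠ 9 ∧ 3*v ≤ acc + 2))
Before a[v + 3] := acc: 2*data[v] > 3*v ∧ (store(a, v + 3, acc)[acc] ≥ -3 ∨ (acc ≠ 9 ∧ 3*v ≤ acc + 2))
Before the loop (bound <=1), unroll the exhaustion recursion (WP_0 = exit-now case; WP_j = one more guarded iteration, up to j = 1):
  WP_0: (¬(acc > a[0] + 3*a[acc] + 4)) ∧ 2*data[v] > 3*v ∧ (store(a, v + 3, acc)[acc] ≥ -3 ∨ (acc ≠ 9 ∧ 3*v ≤ acc + 2))
  WP_1: (acc > a[0] + 3*a[acc] + 4 → ((¬(acc > a[0] + 3*a[acc] + 4)) ∧ 2*store(data, 3, 2*v - 4)[v] > 3*v ∧ (store(a, v + 3, acc)[acc] ≥ -3 ∨ (acc ≠ 9 ∧ 3*v ≤ acc + 2)))) ∧ ((¬(acc > a[0] + 3*a[acc] + 4)) → (2*data[v] > 3*v ∧ (store(a, v + 3, acc)[acc] ≥ -3 ∨ (acc ≠ 9 ∧ 3*v ≤ acc + 2))))
So before the loop: (acc > a[0] + 3*a[acc] + 4 → ((¬(acc > a[0] + 3*a[acc] + 4)) ∧ 2*store(data, 3, 2*v - 4)[v] > 3*v ∧ (store(a, v + 3, acc)[acc] ≥ -3 ∨ (acc ≠ 9 ∧ 3*v ≤ acc + 2)))) ∧ ((¬(acc > a[0] + 3*a[acc] + 4)) → (2*data[v] > 3*v ∧ (store(a, v + 3, acc)[acc] ≥ -3 ∨ (acc ≠ 9 ∧ 3*v ≤ acc + 2))))
Answer: WP = (acc > a[0] + 3*a[acc] + 4 → ((¬(acc > a[0] + 3*a[acc] + 4)) ∧ 2*store(data, 3, 2*v - 4)[v] > 3*v ∧ (store(a, v + 3, acc)[acc] ≥ -3 ∨ (acc ≠ 9 ∧ 3*v ≤ acc + 2)))) ∧ ((¬(acc > a[0] + 3*a[acc] + 4)) → (2*data[v] > 3*v ∧ (store(a, v + 3, acc)[acc] ≥ -3 ∨ (acc ≠ 9 ∧ 3*v ≤ acc + 2))))


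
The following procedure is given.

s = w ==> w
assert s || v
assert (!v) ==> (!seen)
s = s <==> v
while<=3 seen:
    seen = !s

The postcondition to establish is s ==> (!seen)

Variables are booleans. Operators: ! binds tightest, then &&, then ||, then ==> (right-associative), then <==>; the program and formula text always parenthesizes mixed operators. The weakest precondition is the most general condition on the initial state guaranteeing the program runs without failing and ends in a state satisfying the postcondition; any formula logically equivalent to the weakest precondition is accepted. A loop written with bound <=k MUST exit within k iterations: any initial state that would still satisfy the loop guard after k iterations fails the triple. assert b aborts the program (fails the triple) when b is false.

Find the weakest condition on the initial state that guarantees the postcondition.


Working backward. After the program, s ==> (!seen) must hold.
Before the loop (bound <=3), unroll the exhaustion recursion (WP_0 = exit-now case; WP_j = one more guarded iteration, up to j = 3):
  WP_0: (!seen) && (s ==> (!seen))
  WP_1: (seen ==> s) && ((!seen) ==> (s ==> (!seen)))
  WP_2: (seen ==> ((!s) ==> s)) && ((!seen) ==> (s ==> (!seen)))
  WP_3: (seen ==> ((!s) ==> ((!s) ==> s))) && ((!seen) ==> (s ==> (!seen)))
So before the loop: (seen ==> ((!s) ==> ((!s) ==> s))) && ((!seen) ==> (s ==> (!seen)))
Before s := s <==> v: (seen ==> ((!(s <==> v)) ==> ((!(s <==> v)) ==> (s <==> v)))) && ((!seen) ==> ((s <==> v) ==> (!seen)))
Before assert (!v) ==> (!seen): ((!v) ==> (!seen)) && (seen ==> ((!(s <==> v)) ==> ((!(s <==> v)) ==> (s <==> v)))) && ((!seen) ==> ((s <==> v) ==> (!seen)))
Before assert s || v: (s || v) && ((!v) ==> (!seen)) && (seen ==> ((!(s <==> v)) ==> ((!(s <==> v)) ==> (s <==> v)))) && ((!seen) ==> ((s <==> v) ==> (!seen)))
Before s := w ==> w: ((!v) ==> (!seen)) && (seen ==> ((!v) ==> ((!v) ==> v))) && ((!seen) ==> (v ==> (!seen)))
Answer: WP = ((!v) ==> (!seen)) && (seen ==> ((!v) ==> ((!v) ==> v))) && ((!seen) ==> (v ==> (!seen)))


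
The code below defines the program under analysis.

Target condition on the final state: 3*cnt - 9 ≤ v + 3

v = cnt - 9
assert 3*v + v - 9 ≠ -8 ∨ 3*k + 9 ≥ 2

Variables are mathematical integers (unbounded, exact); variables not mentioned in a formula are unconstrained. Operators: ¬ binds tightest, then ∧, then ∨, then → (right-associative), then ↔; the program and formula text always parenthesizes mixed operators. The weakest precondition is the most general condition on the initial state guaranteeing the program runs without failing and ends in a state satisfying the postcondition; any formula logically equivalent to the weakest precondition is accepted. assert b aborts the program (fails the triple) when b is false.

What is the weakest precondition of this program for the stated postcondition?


Working backward. After the program, the postcondition 3*cnt - 9 ≤ v + 3 must hold; in canonical form it is 3*cnt ≤ v + 12.
Before assert 3*v + v - 9 ≠ -8 ∨ 3*k + 9 ≥ 2: (4*v ≠ 1 ∨ 3*k ≥ -7) ∧ 3*cnt ≤ v + 12
Before v := cnt - 9: (4*cnt ≠ 37 ∨ 3*k ≥ -7) ∧ 2*cnt ≤ 3
Answer: WP = (4*cnt ≠ 37 ∨ 3*k ≥ -7) ∧ 2*cnt ≤ 3


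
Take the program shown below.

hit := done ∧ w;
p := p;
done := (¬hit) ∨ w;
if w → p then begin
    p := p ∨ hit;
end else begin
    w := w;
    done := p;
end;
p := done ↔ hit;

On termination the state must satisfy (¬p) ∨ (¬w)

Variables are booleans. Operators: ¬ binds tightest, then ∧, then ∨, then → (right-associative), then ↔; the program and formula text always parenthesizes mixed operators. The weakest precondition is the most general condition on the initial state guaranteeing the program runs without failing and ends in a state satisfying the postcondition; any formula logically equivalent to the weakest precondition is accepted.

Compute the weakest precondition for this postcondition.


Working backward. After the program, (¬p) ∨ (¬w) must hold.
Before p := done ↔ hit: (¬(done ↔ hit)) ∨ (¬w)
Then branch requires (¬(done ↔ hit)) ∨ (¬w); else branch requires (¬(p ↔ hit)) ∨ (¬w).
Before the if: ((w → p) → ((¬(done ↔ hit)) ∨ (¬w))) ∧ ((¬(w → p)) → ((¬(p ↔ hit)) ∨ (¬w)))
Before done := (¬hit) ∨ w: ((w → p) → ((¬(((¬hit) ∨ w) ↔ hit)) ∨ (¬w))) ∧ ((¬(w → p)) → ((¬(p ↔ hit)) ∨ (¬w)))
Before p := p: ((w → p) → ((¬(((¬hit) ∨ w) ↔ hit)) ∨ (¬w))) ∧ ((¬(w → p)) → ((¬(p ↔ hit)) ∨ (¬w)))
Before hit := done ∧ w: ((w → p) → ((¬(((¬(done ∧ w)) ∨ w) ↔ (done ∧ w))) ∨ (¬w))) ∧ ((¬(w → p)) → ((¬(p ↔ (done ∧ w))) ∨ (¬w)))
Answer: WP = ((w → p) → ((¬(((¬(done ∧ w)) ∨ w) ↔ (done ∧ w))) ∨ (¬w))) ∧ ((¬(w → p)) → ((¬(p ↔ (done ∧ w))) ∨ (¬w)))


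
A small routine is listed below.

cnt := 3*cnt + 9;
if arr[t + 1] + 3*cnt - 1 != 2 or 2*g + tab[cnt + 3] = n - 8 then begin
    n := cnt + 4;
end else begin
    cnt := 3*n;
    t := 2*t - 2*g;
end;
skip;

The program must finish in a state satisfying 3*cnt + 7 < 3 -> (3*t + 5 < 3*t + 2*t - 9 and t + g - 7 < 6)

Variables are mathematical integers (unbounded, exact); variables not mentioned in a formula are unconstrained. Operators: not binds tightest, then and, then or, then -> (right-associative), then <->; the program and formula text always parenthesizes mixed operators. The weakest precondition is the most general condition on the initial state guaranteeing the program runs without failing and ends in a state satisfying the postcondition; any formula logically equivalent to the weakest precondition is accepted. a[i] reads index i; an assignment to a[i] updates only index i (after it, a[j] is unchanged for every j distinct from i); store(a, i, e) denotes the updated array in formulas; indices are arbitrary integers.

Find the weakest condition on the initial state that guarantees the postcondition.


Working backward. After the program, the postcondition 3*cnt + 7 < 3 -> (3*t + 5 < 3*t + 2*t - 9 and t + g - 7 < 6) must hold; in canonical form it is 3*cnt < -4 -> (2*t > 14 and g + t < 13).
Before skip: 3*cnt < -4 -> (2*t > 14 and g + t < 13)
Then branch requires 3*cnt < -4 -> (2*t > 14 and g + t < 13); else branch requires 9*n < -4 -> (4*t > 4*g + 14 and 2*t < g + 13).
Before the if: ((arr[t + 1] + 3*cnt != 3 or tab[cnt + 3] + 2*g = n - 8) -> (3*cnt < -4 -> (2*t > 14 and g + t < 13))) and ((not (arr[t + 1] + 3*cnt != 3 or tab[cnt + 3] + 2*g = n - 8)) -> (9*n < -4 -> (4*t > 4*g + 14 and 2*t < g + 13)))
Before cnt := 3*cnt + 9: ((arr[t + 1] + 9*cnt != -24 or tab[3*cnt + 12] + 2*g = n - 8) -> (9*cnt < -31 -> (2*t > 14 and g + t < 13))) and ((not (arr[t + 1] + 9*cnt != -24 or tab[3*cnt + 12] + 2*g = n - 8)) -> (9*n < -4 -> (4*t > 4*g + 14 and 2*t < g + 13)))
Answer: WP = ((arr[t + 1] + 9*cnt != -24 or tab[3*cnt + 12] + 2*g = n - 8) -> (9*cnt < -31 -> (2*t > 14 and g + t < 13))) and ((not (arr[t + 1] + 9*cnt != -24 or tab[3*cnt + 12] + 2*g = n - 8)) -> (9*n < -4 -> (4*t > 4*g + 14 and 2*t < g + 13)))


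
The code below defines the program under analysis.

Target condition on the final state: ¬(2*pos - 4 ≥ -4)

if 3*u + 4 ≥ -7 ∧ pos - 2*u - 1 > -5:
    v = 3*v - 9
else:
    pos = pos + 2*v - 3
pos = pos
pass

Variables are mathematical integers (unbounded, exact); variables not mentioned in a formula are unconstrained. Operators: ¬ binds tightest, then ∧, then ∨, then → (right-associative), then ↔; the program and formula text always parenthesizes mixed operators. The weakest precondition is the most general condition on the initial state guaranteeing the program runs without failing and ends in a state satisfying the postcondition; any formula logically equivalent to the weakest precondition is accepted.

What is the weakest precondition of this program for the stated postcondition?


Working backward. After the program, the postcondition ¬(2*pos - 4 ≥ -4) must hold; in canonical form it is ¬(2*pos ≥ 0).
Before skip: ¬(2*pos ≥ 0)
Before pos := pos: ¬(2*pos ≥ 0)
Then branch requires ¬(2*pos ≥ 0); else branch requires ¬(2*pos + 4*v ≥ 6).
Before the if: ((3*u ≥ -11 ∧ pos > 2*u - 4) → (¬(2*pos ≥ 0))) ∧ ((¬(3*u ≥ -11 ∧ pos > 2*u - 4)) → (¬(2*pos + 4*v ≥ 6)))
Answer: WP = ((3*u ≥ -11 ∧ pos > 2*u - 4) → (¬(2*pos ≥ 0))) ∧ ((¬(3*u ≥ -11 ∧ pos > 2*u - 4)) → (¬(2*pos + 4*v ≥ 6)))


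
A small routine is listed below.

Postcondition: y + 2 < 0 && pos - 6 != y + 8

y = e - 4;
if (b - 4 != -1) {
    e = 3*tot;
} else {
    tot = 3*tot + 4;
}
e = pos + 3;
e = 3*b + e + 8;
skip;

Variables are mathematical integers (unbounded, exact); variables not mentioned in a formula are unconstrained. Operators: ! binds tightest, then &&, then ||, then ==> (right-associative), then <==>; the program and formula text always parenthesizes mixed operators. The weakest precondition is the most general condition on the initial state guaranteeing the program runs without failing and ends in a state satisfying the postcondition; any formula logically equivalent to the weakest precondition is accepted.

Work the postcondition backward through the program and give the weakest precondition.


Working backward. After the program, the postcondition y + 2 < 0 && pos - 6 != y + 8 must hold; in canonical form it is y < -2 && pos != y + 14.
Before skip: y < -2 && pos != y + 14
Before e := 3*b + e + 8: y < -2 && pos != y + 14
Before e := pos + 3: y < -2 && pos != y + 14
Then branch requires y < -2 && pos != y + 14; else branch requires y < -2 && pos != y + 14.
Before the if: (b != 3 ==> (y < -2 && pos != y + 14)) && ((!(b != 3)) ==> (y < -2 && pos != y + 14))
Before y := e - 4: (b != 3 ==> (e < 2 && pos != e + 10)) && ((!(b != 3)) ==> (e < 2 && pos != e + 10))
Answer: WP = (b != 3 ==> (e < 2 && pos != e + 10)) && ((!(b != 3)) ==> (e < 2 && pos != e + 10))


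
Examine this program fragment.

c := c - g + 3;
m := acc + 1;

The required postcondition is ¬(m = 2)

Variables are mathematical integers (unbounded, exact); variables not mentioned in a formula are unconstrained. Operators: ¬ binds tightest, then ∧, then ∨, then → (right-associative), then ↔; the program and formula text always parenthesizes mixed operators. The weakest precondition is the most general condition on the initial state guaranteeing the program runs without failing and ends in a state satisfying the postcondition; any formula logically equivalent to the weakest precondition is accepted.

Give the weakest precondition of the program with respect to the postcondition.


Working backward. After the program, ¬(m = 2) must hold.
Before m := acc + 1: ¬(acc = 1)
Before c := c - g + 3: ¬(acc = 1)
Answer: WP = ¬(acc = 1)


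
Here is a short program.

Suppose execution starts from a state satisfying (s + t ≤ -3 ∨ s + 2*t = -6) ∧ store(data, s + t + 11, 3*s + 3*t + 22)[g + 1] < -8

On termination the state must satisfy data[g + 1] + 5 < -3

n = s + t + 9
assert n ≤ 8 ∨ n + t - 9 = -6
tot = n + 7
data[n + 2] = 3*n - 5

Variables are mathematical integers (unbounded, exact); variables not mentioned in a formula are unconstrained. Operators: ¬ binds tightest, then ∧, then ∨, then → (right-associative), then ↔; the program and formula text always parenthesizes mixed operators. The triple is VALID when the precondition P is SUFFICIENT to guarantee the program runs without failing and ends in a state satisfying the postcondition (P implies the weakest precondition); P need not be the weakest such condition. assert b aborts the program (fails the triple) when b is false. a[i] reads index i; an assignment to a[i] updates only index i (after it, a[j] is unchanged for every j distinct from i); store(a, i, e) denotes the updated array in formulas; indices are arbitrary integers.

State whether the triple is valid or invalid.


Working backward. After the program, the postcondition data[g + 1] + 5 < -3 must hold; in canonical form it is data[g + 1] < -8.
Before data[n + 2] := 3*n - 5: store(data, n + 2, 3*n - 5)[g + 1] < -8
Before tot := n + 7: store(data, n + 2, 3*n - 5)[g + 1] < -8
Before assert n ≤ 8 ∨ n + t - 9 = -6: (n ≤ 8 ∨ n + t = 3) ∧ store(data, n + 2, 3*n - 5)[g + 1] < -8
Before n := s + t + 9: (s + t ≤ -1 ∨ s + 2*t = -6) ∧ store(data, s + t + 11, 3*s + 3*t + 22)[g + 1] < -8
The weakest precondition is (s + t ≤ -1 ∨ s + 2*t = -6) ∧ store(data, s + t + 11, 3*s + 3*t + 22)[g + 1] < -8.
Check whether (s + t ≤ -3 ∨ s + 2*t = -6) ∧ store(data, s + t + 11, 3*s + 3*t + 22)[g + 1] < -8 implies it.
Every state satisfying the precondition satisfies the weakest precondition: the implication holds.
Answer: valid


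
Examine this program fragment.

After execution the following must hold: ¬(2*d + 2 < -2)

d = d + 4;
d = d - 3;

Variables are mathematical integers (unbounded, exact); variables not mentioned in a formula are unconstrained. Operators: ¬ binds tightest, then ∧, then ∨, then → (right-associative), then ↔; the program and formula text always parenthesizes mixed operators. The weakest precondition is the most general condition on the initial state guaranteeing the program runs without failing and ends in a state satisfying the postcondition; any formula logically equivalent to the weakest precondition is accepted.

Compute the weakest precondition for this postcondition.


Working backward. After the program, the postcondition ¬(2*d + 2 < -2) must hold; in canonical form it is ¬(2*d < -4).
Before d := d - 3: ¬(2*d < 2)
Before d := d + 4: ¬(2*d < -6)
Answer: WP = ¬(2*d < -6)


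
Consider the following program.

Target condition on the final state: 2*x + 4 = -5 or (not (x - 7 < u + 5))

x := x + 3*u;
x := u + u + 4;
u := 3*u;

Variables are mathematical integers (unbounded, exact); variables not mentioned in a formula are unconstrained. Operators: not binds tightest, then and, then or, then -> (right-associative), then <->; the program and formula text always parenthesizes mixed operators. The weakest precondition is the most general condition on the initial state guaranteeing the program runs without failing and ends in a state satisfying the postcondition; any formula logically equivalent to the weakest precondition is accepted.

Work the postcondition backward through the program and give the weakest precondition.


Working backward. After the program, the postcondition 2*x + 4 = -5 or (not (x - 7 < u + 5)) must hold; in canonical form it is 2*x = -9 or (not (x < u + 12)).
Before u := 3*u: 2*x = -9 or (not (x < 3*u + 12))
Before x := u + u + 4: 4*u = -17 or (not (u > -8))
Before x := x + 3*u: 4*u = -17 or (not (u > -8))
Answer: WP = 4*u = -17 or (not (u > -8))


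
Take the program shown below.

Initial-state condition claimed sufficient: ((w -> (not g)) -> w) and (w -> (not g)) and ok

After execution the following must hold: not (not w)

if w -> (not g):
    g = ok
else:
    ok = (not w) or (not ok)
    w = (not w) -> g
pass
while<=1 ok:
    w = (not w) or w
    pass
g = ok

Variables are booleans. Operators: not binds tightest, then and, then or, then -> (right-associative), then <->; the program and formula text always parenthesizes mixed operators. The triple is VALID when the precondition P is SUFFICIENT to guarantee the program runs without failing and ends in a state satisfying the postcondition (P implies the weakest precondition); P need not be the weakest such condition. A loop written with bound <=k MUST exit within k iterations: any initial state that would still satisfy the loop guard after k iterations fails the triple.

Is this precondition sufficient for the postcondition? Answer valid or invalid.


Working backward. After the program, the postcondition not (not w) must hold; in canonical form it is w.
Before g := ok: w
Before the loop (bound <=1), unroll the exhaustion recursion (WP_0 = exit-now case; WP_j = one more guarded iteration, up to j = 1):
  WP_0: (not ok) and w
  WP_1: (ok -> (not ok)) and ((not ok) -> w)
So before the loop: (ok -> (not ok)) and ((not ok) -> w)
Before skip: (ok -> (not ok)) and ((not ok) -> w)
Then branch requires (ok -> (not ok)) and ((not ok) -> w); else branch requires (((not w) or (not ok)) -> (not ((not w) or (not ok)))) and ((not ((not w) or (not ok))) -> ((not w) -> g)).
Before the if: ((w -> (not g)) -> ((ok -> (not ok)) and ((not ok) -> w))) and ((not (w -> (not g))) -> ((((not w) or (not ok)) -> (not ((not w) or (not ok)))) and ((not ((not w) or (not ok))) -> ((not w) -> g))))
The weakest precondition is ((w -> (not g)) -> ((ok -> (not ok)) and ((not ok) -> w))) and ((not (w -> (not g))) -> ((((not w) or (not ok)) -> (not ((not w) or (not ok)))) and ((not ((not w) or (not ok))) -> ((not w) -> g)))).
Check whether ((w -> (not g)) -> w) and (w -> (not g)) and ok implies it.
Countermodel: at the initial state g = false, ok = true, w = true, the precondition holds but the weakest precondition fails.
Answer: invalid
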